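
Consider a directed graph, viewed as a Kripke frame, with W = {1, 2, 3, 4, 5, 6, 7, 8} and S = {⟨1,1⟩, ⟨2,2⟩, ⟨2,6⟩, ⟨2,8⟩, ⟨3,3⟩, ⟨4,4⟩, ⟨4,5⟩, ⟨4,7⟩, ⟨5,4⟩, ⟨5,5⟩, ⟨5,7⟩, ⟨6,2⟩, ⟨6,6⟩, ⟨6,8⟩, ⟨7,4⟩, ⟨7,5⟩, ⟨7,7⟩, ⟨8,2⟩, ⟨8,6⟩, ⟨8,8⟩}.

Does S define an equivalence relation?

Yes

Reflexive: yes — every world is S-related to itself.
Symmetric: yes — every pair in S has its reverse in S.
Transitive: yes — every two-step S-path is closed by a direct edge.
So S is an equivalence relation.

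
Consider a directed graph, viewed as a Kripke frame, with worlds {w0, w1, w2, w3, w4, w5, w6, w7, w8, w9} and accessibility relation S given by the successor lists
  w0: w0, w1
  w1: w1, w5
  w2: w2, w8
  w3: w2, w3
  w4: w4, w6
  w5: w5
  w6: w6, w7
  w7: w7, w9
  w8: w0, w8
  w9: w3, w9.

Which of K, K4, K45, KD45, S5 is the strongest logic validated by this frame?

K

Transitive (axiom 4): no — w0 S w1 and w1 S w5, but not w0 S w5.
Euclidean (axiom 5): no — w0 S w1 and w0 S w0, but not w1 S w0.
Serial (axiom D): yes — every world has a successor (e.g. w0 S w0).
Reflexive (axiom T): yes — every world is S-related to itself.
So F validates K; K4 would additionally require S to be transitive. The strongest is K.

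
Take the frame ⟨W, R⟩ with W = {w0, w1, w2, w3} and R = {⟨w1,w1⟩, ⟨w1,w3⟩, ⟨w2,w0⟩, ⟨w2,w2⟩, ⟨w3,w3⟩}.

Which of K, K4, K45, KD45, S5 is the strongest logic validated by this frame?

K4

Transitive (axiom 4): yes — every two-step R-path is closed by a direct edge.
Euclidean (axiom 5): no — w1 R w3 and w1 R w1, but not w3 R w1.
Serial (axiom D): no — w0 has no R-successor.
Reflexive (axiom T): no — w0 is not related to itself.
So F validates K, K4; K45 would additionally require R to be Euclidean. The strongest is K4.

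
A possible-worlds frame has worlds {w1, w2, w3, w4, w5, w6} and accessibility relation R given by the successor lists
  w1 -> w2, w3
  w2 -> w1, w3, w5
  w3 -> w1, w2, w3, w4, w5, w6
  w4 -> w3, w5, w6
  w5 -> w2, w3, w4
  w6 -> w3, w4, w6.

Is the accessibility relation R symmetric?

Yes

Symmetric: yes — every pair in R has its reverse in R.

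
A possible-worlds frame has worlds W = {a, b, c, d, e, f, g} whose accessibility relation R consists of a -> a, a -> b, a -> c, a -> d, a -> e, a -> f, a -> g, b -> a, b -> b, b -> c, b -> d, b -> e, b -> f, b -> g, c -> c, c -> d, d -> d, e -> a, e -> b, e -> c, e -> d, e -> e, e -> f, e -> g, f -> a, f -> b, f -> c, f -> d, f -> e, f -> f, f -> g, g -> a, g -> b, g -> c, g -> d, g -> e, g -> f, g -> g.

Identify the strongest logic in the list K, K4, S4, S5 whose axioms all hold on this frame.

Transitive (axiom 4): yes — every two-step R-path is closed by a direct edge.
Reflexive (axiom T): yes — every world is R-related to itself.
Euclidean (axiom 5): no — a R c and a R b, but not c R b.
So F validates K, K4, S4; S5 would additionally require R to be Euclidean. The strongest is S4.

S4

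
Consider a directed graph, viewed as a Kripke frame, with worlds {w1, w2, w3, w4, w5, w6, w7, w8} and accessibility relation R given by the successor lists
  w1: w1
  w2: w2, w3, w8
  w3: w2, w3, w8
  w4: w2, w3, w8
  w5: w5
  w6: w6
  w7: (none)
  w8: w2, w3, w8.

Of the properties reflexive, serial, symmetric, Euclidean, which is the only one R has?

Reflexive: no — w4 is not related to itself.
Serial: no — w7 has no R-successor.
Symmetric: no — w4 R w2 but not w2 R w4.
Euclidean: yes — any two successors of a common world are R-related.
Only Euclidean holds.

Euclidean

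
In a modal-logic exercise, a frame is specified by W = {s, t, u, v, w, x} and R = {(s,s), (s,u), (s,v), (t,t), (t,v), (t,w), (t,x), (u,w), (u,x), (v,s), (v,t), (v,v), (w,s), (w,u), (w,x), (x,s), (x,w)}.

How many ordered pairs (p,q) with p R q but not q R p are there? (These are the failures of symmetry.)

6

Enumerating: (s,u), (t,w), (t,x), (u,x), (w,s), (x,s).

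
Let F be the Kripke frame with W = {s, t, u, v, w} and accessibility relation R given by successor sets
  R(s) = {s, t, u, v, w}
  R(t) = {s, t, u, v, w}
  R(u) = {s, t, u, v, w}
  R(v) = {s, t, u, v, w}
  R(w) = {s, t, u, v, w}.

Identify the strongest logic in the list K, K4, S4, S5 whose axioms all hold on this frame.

S5

Transitive (axiom 4): yes — every two-step R-path is closed by a direct edge.
Reflexive (axiom T): yes — every world is R-related to itself.
Euclidean (axiom 5): yes — any two successors of a common world are R-related.
So F validates K, K4, S4, S5. The strongest is S5.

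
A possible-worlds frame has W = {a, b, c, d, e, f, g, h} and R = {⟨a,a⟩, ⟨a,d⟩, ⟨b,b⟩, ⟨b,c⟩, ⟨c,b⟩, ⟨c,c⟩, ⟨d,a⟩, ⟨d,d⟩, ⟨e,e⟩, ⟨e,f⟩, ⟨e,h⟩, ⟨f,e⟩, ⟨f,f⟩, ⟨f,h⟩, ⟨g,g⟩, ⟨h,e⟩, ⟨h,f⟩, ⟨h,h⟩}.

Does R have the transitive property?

Transitive: yes — every two-step R-path is closed by a direct edge.

Yes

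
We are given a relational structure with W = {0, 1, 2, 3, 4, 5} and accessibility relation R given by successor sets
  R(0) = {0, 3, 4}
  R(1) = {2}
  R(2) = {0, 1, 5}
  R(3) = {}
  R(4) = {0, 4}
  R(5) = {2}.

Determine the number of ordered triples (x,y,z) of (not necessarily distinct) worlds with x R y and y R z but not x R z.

11

Enumerating: (1,2,0), (1,2,1), (1,2,5), (2,0,3), (2,0,4), (2,1,2), (2,5,2), (4,0,3), (5,2,0), (5,2,1), (5,2,5).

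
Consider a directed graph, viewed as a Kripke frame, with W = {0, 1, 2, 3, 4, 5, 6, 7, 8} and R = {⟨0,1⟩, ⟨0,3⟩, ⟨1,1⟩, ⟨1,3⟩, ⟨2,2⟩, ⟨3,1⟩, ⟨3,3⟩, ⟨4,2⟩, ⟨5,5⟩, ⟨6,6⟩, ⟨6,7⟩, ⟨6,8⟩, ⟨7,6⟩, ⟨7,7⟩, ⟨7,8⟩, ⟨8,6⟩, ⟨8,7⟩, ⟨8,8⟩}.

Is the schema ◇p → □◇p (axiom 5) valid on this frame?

Yes

By correspondence theory, 5 is valid on a frame iff R is Euclidean.
Euclidean: yes — any two successors of a common world are R-related.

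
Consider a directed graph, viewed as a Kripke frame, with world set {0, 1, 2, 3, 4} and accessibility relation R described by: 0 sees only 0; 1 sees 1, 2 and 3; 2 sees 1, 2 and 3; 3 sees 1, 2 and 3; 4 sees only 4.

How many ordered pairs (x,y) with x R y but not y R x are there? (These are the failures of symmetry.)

0

R is symmetric; there are no such tuples.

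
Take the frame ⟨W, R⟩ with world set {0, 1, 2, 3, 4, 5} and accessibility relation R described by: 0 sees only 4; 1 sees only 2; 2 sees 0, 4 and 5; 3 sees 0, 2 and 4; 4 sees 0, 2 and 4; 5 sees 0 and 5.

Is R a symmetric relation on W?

Symmetric: no — 1 R 2 but not 2 R 1.

No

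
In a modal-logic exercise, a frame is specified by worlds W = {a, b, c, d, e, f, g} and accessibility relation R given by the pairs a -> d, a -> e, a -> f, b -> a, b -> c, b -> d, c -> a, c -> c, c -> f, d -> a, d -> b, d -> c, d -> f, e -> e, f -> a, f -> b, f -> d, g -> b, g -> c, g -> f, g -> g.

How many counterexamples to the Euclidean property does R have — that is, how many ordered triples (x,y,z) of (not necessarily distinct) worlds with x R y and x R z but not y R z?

34

Enumerating: (a,d,d), (a,d,e), (a,e,d), (a,e,f), (a,f,e), (a,f,f), (b,a,a), (b,a,c), (b,c,d), (b,d,d), (c,a,a), (c,a,c), … and 22 more.
Total: 34.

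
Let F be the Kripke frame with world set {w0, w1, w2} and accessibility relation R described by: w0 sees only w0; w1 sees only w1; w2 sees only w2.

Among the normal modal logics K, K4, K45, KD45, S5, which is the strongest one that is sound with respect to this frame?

S5

Transitive (axiom 4): yes — every two-step R-path is closed by a direct edge.
Euclidean (axiom 5): yes — any two successors of a common world are R-related.
Serial (axiom D): yes — every world has a successor (e.g. w0 R w0).
Reflexive (axiom T): yes — every world is R-related to itself.
So F validates K, K4, K45, KD45, S5. The strongest is S5.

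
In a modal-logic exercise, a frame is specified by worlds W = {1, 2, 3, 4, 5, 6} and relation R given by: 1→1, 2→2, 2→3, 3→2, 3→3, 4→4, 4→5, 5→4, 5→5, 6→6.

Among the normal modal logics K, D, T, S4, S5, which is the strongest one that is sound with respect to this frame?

S5

Serial (axiom D): yes — every world has a successor (e.g. 1 R 1).
Reflexive (axiom T): yes — every world is R-related to itself.
Transitive (axiom 4): yes — every two-step R-path is closed by a direct edge.
Euclidean (axiom 5): yes — any two successors of a common world are R-related.
So F validates K, D, T, S4, S5. The strongest is S5.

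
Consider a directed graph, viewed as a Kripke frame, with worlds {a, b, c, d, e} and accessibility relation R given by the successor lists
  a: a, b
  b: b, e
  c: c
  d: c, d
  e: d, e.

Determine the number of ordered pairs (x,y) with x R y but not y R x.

4

Enumerating: (a,b), (b,e), (d,c), (e,d).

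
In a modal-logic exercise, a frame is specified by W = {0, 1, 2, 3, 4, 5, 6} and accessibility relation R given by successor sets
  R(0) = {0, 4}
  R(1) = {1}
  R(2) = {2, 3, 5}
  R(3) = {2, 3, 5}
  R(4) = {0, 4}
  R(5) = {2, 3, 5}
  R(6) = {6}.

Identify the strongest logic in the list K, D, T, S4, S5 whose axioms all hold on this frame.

Serial (axiom D): yes — every world has a successor (e.g. 0 R 0).
Reflexive (axiom T): yes — every world is R-related to itself.
Transitive (axiom 4): yes — every two-step R-path is closed by a direct edge.
Euclidean (axiom 5): yes — any two successors of a common world are R-related.
So F validates K, D, T, S4, S5. The strongest is S5.

S5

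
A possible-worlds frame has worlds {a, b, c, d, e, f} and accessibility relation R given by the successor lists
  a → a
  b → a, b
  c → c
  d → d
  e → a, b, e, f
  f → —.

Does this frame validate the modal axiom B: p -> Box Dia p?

No

The schema B characterises exactly the symmetric frames.
Symmetric: no — b R a but not a R b.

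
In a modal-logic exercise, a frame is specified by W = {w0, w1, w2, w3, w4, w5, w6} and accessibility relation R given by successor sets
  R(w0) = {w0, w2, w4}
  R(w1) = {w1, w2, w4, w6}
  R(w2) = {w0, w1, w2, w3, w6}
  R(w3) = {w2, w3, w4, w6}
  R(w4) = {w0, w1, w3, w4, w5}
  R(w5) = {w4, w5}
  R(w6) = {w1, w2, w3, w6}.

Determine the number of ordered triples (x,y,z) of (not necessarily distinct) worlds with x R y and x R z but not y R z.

Enumerating: (w0,w2,w4), (w0,w4,w2), (w1,w2,w4), (w1,w4,w2), (w1,w4,w6), (w1,w6,w4), (w2,w0,w1), (w2,w0,w3), (w2,w0,w6), (w2,w1,w0), (w2,w1,w3), (w2,w3,w0), … and 20 more.
Total: 32.

32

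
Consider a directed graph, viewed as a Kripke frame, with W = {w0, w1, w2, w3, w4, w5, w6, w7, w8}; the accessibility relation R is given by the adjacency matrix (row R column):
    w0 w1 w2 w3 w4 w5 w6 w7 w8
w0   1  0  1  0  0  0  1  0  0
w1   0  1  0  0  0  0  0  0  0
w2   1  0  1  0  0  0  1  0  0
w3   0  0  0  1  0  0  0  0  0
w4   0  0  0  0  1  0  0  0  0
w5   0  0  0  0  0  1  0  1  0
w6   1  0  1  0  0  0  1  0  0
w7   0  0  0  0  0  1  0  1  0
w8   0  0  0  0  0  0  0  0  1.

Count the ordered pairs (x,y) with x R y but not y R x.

0

R is symmetric; there are no such tuples.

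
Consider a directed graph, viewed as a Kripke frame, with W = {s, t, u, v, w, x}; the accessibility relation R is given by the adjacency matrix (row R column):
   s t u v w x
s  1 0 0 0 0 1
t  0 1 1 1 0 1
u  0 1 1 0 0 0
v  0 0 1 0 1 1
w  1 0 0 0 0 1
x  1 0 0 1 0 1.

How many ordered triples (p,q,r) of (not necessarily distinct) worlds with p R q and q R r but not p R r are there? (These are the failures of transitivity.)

12

Enumerating: (s,x,v), (t,v,w), (t,x,s), (u,t,v), (u,t,x), (v,u,t), (v,w,s), (v,x,s), (v,x,v), (w,x,v), (x,v,u), (x,v,w).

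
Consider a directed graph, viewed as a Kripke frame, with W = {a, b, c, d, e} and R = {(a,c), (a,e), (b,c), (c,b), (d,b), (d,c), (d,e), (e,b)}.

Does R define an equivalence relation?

No

Reflexive: no — a is not related to itself.
Symmetric: no — a R c but not c R a.
Transitive: no — a R c and c R b, but not a R b.
So R is not an equivalence relation.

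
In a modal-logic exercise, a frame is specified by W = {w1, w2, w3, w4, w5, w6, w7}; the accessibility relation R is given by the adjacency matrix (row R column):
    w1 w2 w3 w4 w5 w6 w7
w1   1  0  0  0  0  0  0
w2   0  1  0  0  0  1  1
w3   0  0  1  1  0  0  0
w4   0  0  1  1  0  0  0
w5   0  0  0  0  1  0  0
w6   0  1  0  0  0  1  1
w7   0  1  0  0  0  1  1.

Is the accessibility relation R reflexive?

Yes

Reflexive: yes — every world is R-related to itself.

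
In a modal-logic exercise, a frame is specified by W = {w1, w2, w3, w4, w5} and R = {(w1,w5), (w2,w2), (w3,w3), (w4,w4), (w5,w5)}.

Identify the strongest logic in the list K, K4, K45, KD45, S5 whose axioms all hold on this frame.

KD45

Transitive (axiom 4): yes — every two-step R-path is closed by a direct edge.
Euclidean (axiom 5): yes — any two successors of a common world are R-related.
Serial (axiom D): yes — every world has a successor (e.g. w1 R w5).
Reflexive (axiom T): no — w1 is not related to itself.
So F validates K, K4, K45, KD45; S5 would additionally require R to be reflexive. The strongest is KD45.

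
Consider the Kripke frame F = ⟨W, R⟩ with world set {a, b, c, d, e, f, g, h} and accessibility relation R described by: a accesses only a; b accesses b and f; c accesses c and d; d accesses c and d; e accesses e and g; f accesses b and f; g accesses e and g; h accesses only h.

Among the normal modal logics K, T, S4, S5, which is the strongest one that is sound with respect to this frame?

S5

Reflexive (axiom T): yes — every world is R-related to itself.
Transitive (axiom 4): yes — every two-step R-path is closed by a direct edge.
Euclidean (axiom 5): yes — any two successors of a common world are R-related.
So F validates K, T, S4, S5. The strongest is S5.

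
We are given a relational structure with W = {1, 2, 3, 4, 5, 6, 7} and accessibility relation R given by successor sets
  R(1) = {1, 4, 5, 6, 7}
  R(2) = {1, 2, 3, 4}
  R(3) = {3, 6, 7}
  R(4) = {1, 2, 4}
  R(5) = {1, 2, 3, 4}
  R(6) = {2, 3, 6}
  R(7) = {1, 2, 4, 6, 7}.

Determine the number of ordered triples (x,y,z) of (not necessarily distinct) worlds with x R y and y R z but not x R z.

Enumerating: (1,4,2), (1,5,2), (1,5,3), (1,6,2), (1,6,3), (1,7,2), (2,1,5), (2,1,6), (2,1,7), (2,3,6), (2,3,7), (3,6,2), … and 18 more.
Total: 30.

30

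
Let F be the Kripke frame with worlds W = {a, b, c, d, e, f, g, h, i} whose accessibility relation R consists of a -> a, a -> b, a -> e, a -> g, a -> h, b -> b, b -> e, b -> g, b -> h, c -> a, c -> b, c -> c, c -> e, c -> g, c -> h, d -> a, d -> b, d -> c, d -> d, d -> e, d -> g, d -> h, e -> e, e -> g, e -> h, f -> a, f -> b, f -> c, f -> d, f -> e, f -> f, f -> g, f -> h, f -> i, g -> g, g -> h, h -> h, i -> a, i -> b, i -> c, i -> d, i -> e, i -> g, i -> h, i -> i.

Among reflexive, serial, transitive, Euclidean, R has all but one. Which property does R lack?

Euclidean

Reflexive: yes — every world is R-related to itself.
Serial: yes — every world has a successor (e.g. a R a).
Transitive: yes — every two-step R-path is closed by a direct edge.
Euclidean: no — a R e and a R b, but not e R b.
Only Euclidean fails.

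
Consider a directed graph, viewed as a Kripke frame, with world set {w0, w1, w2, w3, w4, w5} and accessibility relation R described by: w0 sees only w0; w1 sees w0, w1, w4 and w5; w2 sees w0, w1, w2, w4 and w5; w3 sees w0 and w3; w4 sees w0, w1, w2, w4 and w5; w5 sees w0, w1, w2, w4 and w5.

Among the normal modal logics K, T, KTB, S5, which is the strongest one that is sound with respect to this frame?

Reflexive (axiom T): yes — every world is R-related to itself.
Symmetric (axiom B): no — w1 R w0 but not w0 R w1.
Euclidean (axiom 5): no — w1 R w0 and w1 R w4, but not w0 R w4.
So F validates K, T; KTB would additionally require R to be symmetric. The strongest is T.

T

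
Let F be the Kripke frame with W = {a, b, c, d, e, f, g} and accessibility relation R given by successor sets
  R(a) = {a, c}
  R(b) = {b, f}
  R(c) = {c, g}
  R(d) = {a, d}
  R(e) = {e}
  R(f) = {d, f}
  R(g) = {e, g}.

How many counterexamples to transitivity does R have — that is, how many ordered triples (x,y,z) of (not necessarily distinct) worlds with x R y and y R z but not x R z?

5

Enumerating: (a,c,g), (b,f,d), (c,g,e), (d,a,c), (f,d,a).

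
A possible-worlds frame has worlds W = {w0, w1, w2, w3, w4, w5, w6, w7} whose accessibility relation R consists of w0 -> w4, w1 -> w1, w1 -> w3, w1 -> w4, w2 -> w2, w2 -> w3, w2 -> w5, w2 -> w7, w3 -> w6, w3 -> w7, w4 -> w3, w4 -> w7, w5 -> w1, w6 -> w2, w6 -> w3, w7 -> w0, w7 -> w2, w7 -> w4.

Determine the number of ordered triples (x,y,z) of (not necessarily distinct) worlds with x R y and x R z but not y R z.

Enumerating: (w0,w4,w4), (w1,w3,w1), (w1,w3,w3), (w1,w3,w4), (w1,w4,w1), (w1,w4,w4), (w2,w3,w2), (w2,w3,w3), (w2,w3,w5), (w2,w5,w2), (w2,w5,w3), (w2,w5,w5), … and 20 more.
Total: 32.

32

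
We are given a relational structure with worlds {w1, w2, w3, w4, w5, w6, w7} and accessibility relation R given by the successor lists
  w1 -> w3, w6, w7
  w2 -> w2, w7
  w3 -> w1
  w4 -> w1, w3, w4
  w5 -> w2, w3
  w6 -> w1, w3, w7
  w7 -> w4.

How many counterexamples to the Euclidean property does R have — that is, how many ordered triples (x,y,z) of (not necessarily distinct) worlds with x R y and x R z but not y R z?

23

Enumerating: (w1,w3,w3), (w1,w3,w6), (w1,w3,w7), (w1,w6,w6), (w1,w7,w3), (w1,w7,w6), (w1,w7,w7), (w2,w7,w2), (w2,w7,w7), (w3,w1,w1), (w4,w1,w1), (w4,w1,w4), … and 11 more.
Total: 23.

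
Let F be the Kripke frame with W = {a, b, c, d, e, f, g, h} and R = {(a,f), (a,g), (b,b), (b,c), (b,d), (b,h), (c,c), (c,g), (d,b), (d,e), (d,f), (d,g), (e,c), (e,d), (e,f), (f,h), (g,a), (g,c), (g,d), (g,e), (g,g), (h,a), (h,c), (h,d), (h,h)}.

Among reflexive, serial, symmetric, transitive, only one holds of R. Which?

serial

Reflexive: no — a is not related to itself.
Serial: yes — every world has a successor (e.g. a R f).
Symmetric: no — a R f but not f R a.
Transitive: no — a R f and f R h, but not a R h.
Only serial holds.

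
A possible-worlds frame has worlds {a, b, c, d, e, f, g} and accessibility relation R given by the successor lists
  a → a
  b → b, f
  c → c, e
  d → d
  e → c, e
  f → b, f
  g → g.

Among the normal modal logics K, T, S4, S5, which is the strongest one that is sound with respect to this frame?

Reflexive (axiom T): yes — every world is R-related to itself.
Transitive (axiom 4): yes — every two-step R-path is closed by a direct edge.
Euclidean (axiom 5): yes — any two successors of a common world are R-related.
So F validates K, T, S4, S5. The strongest is S5.

S5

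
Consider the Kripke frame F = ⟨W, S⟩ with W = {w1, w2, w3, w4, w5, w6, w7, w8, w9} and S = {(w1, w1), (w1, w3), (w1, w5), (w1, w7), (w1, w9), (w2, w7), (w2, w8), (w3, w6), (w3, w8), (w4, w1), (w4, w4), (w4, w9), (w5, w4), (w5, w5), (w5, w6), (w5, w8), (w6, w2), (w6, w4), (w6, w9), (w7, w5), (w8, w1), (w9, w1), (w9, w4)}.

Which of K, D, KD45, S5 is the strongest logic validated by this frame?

D

Serial (axiom D): yes — every world has a successor (e.g. w1 S w1).
Euclidean (axiom 5): no — w1 S w3 and w1 S w5, but not w3 S w5.
Transitive (axiom 4): no — w1 S w3 and w3 S w6, but not w1 S w6.
Reflexive (axiom T): no — w2 is not related to itself.
So F validates K, D; KD45 would additionally require S to be Euclidean and transitive. The strongest is D.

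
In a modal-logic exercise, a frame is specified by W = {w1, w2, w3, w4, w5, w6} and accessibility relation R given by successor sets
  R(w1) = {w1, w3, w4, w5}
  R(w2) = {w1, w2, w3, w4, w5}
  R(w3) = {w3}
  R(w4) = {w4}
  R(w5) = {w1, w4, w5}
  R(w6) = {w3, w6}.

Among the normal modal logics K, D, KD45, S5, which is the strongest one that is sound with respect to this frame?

Serial (axiom D): yes — every world has a successor (e.g. w1 R w1).
Euclidean (axiom 5): no — w1 R w3 and w1 R w4, but not w3 R w4.
Transitive (axiom 4): no — w5 R w1 and w1 R w3, but not w5 R w3.
Reflexive (axiom T): yes — every world is R-related to itself.
So F validates K, D; KD45 would additionally require R to be Euclidean and transitive. The strongest is D.

D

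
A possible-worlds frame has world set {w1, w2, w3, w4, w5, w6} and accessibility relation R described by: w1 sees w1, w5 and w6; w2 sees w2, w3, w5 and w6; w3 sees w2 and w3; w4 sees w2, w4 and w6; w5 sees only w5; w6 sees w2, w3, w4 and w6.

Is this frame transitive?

Transitive: no — w1 R w6 and w6 R w2, but not w1 R w2.

No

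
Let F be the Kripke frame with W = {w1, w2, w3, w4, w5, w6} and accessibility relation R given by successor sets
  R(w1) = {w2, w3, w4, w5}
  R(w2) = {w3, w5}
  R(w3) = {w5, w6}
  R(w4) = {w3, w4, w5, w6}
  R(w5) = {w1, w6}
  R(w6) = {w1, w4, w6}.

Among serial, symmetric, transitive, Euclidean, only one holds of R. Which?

Serial: yes — every world has a successor (e.g. w1 R w2).
Symmetric: no — w1 R w2 but not w2 R w1.
Transitive: no — w1 R w3 and w3 R w6, but not w1 R w6.
Euclidean: no — w1 R w2 and w1 R w4, but not w2 R w4.
Only serial holds.

serial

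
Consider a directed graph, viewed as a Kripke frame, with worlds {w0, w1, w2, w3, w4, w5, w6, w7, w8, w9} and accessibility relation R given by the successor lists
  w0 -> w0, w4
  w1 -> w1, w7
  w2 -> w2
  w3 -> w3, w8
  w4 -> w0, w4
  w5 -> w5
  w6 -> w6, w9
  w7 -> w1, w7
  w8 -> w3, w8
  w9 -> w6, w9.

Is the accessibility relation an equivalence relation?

Yes

Reflexive: yes — every world is R-related to itself.
Symmetric: yes — every pair in R has its reverse in R.
Transitive: yes — every two-step R-path is closed by a direct edge.
So R is an equivalence relation.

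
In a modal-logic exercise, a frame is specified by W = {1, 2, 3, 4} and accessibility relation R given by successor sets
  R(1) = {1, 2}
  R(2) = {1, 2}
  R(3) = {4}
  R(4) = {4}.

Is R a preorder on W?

No

Reflexive: no — 3 is not related to itself.
Transitive: yes — every two-step R-path is closed by a direct edge.
So R is not a preorder.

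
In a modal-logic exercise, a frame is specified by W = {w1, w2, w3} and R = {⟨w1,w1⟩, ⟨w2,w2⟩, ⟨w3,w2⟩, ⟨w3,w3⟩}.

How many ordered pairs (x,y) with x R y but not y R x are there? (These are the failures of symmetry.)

1

Enumerating: (w3,w2).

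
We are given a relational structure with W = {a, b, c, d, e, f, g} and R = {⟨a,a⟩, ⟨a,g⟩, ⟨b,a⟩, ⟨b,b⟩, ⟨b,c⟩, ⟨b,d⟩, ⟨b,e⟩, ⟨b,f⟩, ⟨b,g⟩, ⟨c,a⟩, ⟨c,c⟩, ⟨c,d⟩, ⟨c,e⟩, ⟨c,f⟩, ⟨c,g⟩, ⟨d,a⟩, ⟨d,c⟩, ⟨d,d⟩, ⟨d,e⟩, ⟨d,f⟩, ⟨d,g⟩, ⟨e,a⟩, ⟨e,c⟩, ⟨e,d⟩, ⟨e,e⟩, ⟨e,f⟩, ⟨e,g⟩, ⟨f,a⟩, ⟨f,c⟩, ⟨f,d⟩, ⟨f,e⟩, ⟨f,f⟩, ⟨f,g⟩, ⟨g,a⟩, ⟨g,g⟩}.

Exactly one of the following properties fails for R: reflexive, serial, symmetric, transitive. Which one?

symmetric

Reflexive: yes — every world is R-related to itself.
Serial: yes — every world has a successor (e.g. a R a).
Symmetric: no — b R a but not a R b.
Transitive: yes — every two-step R-path is closed by a direct edge.
Only symmetric fails.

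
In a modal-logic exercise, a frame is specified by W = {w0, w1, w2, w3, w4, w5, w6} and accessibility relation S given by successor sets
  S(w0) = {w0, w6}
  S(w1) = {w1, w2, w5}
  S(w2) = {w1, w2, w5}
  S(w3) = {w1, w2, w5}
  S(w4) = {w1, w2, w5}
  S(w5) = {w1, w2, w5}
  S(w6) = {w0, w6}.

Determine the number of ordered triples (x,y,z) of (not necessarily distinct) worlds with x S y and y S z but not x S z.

0

S is transitive; there are no such tuples.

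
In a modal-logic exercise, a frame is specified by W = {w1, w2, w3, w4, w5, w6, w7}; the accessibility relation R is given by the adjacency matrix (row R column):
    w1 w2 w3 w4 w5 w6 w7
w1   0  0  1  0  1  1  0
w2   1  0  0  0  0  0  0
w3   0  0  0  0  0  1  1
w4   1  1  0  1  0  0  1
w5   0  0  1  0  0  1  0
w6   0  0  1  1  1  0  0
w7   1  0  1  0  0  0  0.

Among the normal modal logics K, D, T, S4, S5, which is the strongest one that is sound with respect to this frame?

D

Serial (axiom D): yes — every world has a successor (e.g. w1 R w3).
Reflexive (axiom T): no — w1 is not related to itself.
Transitive (axiom 4): no — w1 R w3 and w3 R w7, but not w1 R w7.
Euclidean (axiom 5): no — w1 R w3 and w1 R w5, but not w3 R w5.
So F validates K, D; T would additionally require R to be reflexive. The strongest is D.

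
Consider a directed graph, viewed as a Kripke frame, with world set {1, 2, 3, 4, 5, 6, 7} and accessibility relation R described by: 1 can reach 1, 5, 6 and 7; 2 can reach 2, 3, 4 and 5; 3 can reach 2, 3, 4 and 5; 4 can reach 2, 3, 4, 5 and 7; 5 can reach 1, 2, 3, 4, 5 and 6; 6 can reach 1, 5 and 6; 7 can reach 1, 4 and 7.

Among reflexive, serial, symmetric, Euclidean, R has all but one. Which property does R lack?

Euclidean

Reflexive: yes — every world is R-related to itself.
Serial: yes — every world has a successor (e.g. 1 R 1).
Symmetric: yes — every pair in R has its reverse in R.
Euclidean: no — 1 R 5 and 1 R 7, but not 5 R 7.
Only Euclidean fails.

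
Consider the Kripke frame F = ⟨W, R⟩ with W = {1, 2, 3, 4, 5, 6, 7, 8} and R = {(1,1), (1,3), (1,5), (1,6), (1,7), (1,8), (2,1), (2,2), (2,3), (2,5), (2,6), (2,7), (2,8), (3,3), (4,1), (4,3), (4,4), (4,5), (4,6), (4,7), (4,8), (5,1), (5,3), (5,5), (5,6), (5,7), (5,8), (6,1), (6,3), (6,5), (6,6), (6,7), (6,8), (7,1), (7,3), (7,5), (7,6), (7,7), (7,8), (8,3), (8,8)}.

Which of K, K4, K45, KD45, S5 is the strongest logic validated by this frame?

Transitive (axiom 4): yes — every two-step R-path is closed by a direct edge.
Euclidean (axiom 5): no — 1 R 3 and 1 R 5, but not 3 R 5.
Serial (axiom D): yes — every world has a successor (e.g. 1 R 1).
Reflexive (axiom T): yes — every world is R-related to itself.
So F validates K, K4; K45 would additionally require R to be Euclidean. The strongest is K4.

K4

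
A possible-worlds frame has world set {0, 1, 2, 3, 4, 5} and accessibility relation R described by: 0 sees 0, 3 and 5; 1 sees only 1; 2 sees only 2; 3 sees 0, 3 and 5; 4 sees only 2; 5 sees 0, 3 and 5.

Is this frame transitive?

Transitive: yes — every two-step R-path is closed by a direct edge.

Yes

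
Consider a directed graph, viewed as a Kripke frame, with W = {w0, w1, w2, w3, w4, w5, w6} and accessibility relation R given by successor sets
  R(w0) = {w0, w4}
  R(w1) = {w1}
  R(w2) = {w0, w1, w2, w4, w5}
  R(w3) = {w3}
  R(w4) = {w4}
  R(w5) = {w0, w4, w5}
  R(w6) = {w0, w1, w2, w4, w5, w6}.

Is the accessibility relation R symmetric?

Symmetric: no — w0 R w4 but not w4 R w0.

No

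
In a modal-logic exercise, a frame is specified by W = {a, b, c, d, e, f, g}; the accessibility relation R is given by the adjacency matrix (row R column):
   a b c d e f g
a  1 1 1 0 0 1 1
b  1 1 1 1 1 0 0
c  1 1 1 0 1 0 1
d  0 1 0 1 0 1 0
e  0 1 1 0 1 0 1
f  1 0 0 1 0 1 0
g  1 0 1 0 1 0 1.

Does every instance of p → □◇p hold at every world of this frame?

By correspondence theory, B is valid on a frame iff R is symmetric.
Symmetric: yes — every pair in R has its reverse in R.

Yes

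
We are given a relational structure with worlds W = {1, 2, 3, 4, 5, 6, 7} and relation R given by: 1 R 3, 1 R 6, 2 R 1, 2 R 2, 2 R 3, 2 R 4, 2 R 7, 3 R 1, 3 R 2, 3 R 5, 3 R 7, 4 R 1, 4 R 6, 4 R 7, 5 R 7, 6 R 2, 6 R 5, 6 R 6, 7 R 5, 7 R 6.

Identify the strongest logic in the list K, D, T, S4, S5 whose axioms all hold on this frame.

Serial (axiom D): yes — every world has a successor (e.g. 1 R 3).
Reflexive (axiom T): no — 1 is not related to itself.
Transitive (axiom 4): no — 1 R 3 and 3 R 2, but not 1 R 2.
Euclidean (axiom 5): no — 1 R 3 and 1 R 6, but not 3 R 6.
So F validates K, D; T would additionally require R to be reflexive. The strongest is D.

D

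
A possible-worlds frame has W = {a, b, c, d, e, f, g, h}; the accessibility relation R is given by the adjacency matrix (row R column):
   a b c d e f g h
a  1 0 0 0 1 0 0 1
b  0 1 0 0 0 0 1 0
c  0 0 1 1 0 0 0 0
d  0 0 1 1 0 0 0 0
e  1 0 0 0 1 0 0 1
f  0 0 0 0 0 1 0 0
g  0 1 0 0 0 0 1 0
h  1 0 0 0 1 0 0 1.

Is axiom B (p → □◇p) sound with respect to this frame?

By correspondence theory, B is valid on a frame iff R is symmetric.
Symmetric: yes — every pair in R has its reverse in R.

Yes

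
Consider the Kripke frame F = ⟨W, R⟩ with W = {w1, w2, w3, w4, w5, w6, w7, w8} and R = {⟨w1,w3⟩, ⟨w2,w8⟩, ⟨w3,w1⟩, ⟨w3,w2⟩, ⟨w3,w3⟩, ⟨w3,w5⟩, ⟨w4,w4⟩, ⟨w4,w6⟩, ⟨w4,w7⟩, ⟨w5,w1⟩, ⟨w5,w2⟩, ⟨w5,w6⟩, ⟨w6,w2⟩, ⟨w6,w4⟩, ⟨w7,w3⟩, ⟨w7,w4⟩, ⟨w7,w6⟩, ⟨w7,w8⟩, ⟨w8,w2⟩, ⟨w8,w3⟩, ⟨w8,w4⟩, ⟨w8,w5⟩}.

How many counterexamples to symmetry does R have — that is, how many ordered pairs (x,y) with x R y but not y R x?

12

Enumerating: (w3,w2), (w3,w5), (w5,w1), (w5,w2), (w5,w6), (w6,w2), (w7,w3), (w7,w6), (w7,w8), (w8,w3), (w8,w4), (w8,w5).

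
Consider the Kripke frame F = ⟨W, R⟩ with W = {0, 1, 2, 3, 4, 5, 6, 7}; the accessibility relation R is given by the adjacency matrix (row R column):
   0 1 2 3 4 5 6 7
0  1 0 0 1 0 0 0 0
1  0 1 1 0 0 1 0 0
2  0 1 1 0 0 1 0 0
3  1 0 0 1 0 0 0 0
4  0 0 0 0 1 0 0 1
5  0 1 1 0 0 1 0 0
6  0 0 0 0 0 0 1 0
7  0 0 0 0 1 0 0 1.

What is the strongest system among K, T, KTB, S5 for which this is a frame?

Reflexive (axiom T): yes — every world is R-related to itself.
Symmetric (axiom B): yes — every pair in R has its reverse in R.
Euclidean (axiom 5): yes — any two successors of a common world are R-related.
So F validates K, T, KTB, S5. The strongest is S5.

S5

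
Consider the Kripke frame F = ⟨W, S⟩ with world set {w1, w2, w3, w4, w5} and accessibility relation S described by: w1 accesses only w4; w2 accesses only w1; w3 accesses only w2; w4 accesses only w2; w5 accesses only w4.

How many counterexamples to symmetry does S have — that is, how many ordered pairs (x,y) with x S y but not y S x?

5

Enumerating: (w1,w4), (w2,w1), (w3,w2), (w4,w2), (w5,w4).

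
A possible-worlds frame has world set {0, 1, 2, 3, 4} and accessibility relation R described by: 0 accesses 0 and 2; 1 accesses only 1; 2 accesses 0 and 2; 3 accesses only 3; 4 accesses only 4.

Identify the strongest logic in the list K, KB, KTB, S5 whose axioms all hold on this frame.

S5

Symmetric (axiom B): yes — every pair in R has its reverse in R.
Reflexive (axiom T): yes — every world is R-related to itself.
Euclidean (axiom 5): yes — any two successors of a common world are R-related.
So F validates K, KB, KTB, S5. The strongest is S5.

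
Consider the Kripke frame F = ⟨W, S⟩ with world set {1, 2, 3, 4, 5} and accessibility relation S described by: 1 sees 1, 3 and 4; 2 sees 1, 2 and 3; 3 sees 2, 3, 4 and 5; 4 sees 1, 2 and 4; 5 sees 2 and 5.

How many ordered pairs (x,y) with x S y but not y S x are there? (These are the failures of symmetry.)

6

Enumerating: (1,3), (2,1), (3,4), (3,5), (4,2), (5,2).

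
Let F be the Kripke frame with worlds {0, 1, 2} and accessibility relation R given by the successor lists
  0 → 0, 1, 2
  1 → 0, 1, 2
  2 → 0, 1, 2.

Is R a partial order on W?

Reflexive: yes — every world is R-related to itself.
Transitive: yes — every two-step R-path is closed by a direct edge.
Antisymmetric: no — 0 R 1 and 1 R 0 with 0 ≠ 1.
So R is not a partial order.

No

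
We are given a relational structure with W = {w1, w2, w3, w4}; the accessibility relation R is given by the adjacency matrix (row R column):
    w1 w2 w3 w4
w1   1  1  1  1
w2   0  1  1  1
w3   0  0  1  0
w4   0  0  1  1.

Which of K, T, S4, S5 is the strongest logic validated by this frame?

Reflexive (axiom T): yes — every world is R-related to itself.
Transitive (axiom 4): yes — every two-step R-path is closed by a direct edge.
Euclidean (axiom 5): no — w1 R w3 and w1 R w2, but not w3 R w2.
So F validates K, T, S4; S5 would additionally require R to be Euclidean. The strongest is S4.

S4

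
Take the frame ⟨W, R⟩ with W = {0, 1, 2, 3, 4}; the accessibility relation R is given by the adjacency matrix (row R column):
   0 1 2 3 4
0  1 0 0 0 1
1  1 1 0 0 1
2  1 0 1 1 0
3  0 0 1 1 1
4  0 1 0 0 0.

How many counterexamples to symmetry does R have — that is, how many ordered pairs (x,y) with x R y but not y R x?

4

Enumerating: (0,4), (1,0), (2,0), (3,4).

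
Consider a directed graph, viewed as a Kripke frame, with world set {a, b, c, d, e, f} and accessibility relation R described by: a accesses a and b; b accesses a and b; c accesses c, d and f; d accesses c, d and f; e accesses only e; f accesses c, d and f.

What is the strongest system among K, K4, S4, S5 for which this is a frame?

Transitive (axiom 4): yes — every two-step R-path is closed by a direct edge.
Reflexive (axiom T): yes — every world is R-related to itself.
Euclidean (axiom 5): yes — any two successors of a common world are R-related.
So F validates K, K4, S4, S5. The strongest is S5.

S5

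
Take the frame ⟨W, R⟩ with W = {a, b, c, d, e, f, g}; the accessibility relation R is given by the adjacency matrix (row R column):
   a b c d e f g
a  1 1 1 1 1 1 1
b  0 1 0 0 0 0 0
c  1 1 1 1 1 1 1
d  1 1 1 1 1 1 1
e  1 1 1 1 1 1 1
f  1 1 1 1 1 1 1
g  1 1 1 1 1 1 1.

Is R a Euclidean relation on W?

Euclidean: no — a R b and a R c, but not b R c.

No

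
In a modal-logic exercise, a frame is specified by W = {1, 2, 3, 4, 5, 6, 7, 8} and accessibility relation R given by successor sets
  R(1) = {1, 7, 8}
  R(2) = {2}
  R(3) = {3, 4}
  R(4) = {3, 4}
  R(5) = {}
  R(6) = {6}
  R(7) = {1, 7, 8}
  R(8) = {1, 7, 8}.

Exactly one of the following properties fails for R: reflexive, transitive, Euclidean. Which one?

reflexive

Reflexive: no — 5 is not related to itself.
Transitive: yes — every two-step R-path is closed by a direct edge.
Euclidean: yes — any two successors of a common world are R-related.
Only reflexive fails.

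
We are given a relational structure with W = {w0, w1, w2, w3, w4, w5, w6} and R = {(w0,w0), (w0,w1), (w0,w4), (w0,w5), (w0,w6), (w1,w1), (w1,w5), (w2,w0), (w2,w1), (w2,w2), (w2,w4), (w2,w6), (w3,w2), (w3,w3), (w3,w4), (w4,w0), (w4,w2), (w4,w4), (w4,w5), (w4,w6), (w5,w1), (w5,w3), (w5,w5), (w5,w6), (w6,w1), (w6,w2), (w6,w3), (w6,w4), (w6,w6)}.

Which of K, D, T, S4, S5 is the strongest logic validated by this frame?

T

Serial (axiom D): yes — every world has a successor (e.g. w0 R w0).
Reflexive (axiom T): yes — every world is R-related to itself.
Transitive (axiom 4): no — w0 R w4 and w4 R w2, but not w0 R w2.
Euclidean (axiom 5): no — w0 R w1 and w0 R w4, but not w1 R w4.
So F validates K, D, T; S4 would additionally require R to be transitive. The strongest is T.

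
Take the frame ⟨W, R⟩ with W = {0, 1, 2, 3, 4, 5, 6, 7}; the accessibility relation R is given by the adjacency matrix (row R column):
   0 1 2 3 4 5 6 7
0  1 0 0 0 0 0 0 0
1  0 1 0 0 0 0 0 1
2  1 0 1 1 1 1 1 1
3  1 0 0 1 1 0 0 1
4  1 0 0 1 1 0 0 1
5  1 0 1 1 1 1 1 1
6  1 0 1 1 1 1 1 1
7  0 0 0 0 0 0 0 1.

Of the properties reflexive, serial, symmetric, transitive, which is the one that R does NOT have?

symmetric

Reflexive: yes — every world is R-related to itself.
Serial: yes — every world has a successor (e.g. 0 R 0).
Symmetric: no — 1 R 7 but not 7 R 1.
Transitive: yes — every two-step R-path is closed by a direct edge.
Only symmetric fails.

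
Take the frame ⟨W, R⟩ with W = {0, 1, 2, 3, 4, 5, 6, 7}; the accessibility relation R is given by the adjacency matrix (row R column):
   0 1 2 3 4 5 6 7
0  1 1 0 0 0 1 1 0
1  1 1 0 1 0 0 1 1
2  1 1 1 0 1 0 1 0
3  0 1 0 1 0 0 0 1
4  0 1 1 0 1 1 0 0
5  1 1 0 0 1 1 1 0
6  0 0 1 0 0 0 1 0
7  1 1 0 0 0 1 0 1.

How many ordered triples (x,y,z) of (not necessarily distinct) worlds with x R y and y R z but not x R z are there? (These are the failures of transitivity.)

Enumerating: (0,1,3), (0,1,7), (0,5,4), (0,6,2), (1,0,5), (1,6,2), (1,7,5), (2,0,5), (2,1,3), (2,1,7), (2,4,5), (3,1,0), … and 23 more.
Total: 35.

35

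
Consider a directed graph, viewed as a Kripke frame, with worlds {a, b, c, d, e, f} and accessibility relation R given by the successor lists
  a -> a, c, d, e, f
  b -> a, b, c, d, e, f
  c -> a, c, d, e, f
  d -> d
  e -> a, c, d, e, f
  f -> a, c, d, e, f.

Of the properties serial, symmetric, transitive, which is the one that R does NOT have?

Serial: yes — every world has a successor (e.g. a R a).
Symmetric: no — a R d but not d R a.
Transitive: yes — every two-step R-path is closed by a direct edge.
Only symmetric fails.

symmetric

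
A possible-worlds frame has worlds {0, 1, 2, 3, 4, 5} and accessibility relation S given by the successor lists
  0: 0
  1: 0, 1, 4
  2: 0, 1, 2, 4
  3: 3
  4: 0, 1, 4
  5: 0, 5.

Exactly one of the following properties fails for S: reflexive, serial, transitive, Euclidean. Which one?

Euclidean

Reflexive: yes — every world is S-related to itself.
Serial: yes — every world has a successor (e.g. 0 S 0).
Transitive: yes — every two-step S-path is closed by a direct edge.
Euclidean: no — 1 S 0 and 1 S 4, but not 0 S 4.
Only Euclidean fails.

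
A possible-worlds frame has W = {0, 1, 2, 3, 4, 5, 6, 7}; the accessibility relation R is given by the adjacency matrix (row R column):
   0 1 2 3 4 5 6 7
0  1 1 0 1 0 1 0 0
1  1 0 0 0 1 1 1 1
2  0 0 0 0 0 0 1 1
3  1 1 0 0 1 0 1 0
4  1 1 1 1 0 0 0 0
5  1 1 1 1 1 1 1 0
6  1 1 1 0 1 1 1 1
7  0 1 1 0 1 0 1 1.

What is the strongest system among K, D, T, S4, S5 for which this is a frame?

Serial (axiom D): yes — every world has a successor (e.g. 0 R 0).
Reflexive (axiom T): no — 1 is not related to itself.
Transitive (axiom 4): no — 0 R 1 and 1 R 4, but not 0 R 4.
Euclidean (axiom 5): no — 0 R 1 and 0 R 3, but not 1 R 3.
So F validates K, D; T would additionally require R to be reflexive. The strongest is D.

D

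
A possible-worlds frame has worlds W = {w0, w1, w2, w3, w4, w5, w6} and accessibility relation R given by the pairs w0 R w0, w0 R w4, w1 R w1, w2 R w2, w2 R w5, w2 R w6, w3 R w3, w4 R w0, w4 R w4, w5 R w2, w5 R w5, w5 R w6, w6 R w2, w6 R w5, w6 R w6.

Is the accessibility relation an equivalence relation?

Reflexive: yes — every world is R-related to itself.
Symmetric: yes — every pair in R has its reverse in R.
Transitive: yes — every two-step R-path is closed by a direct edge.
So R is an equivalence relation.

Yes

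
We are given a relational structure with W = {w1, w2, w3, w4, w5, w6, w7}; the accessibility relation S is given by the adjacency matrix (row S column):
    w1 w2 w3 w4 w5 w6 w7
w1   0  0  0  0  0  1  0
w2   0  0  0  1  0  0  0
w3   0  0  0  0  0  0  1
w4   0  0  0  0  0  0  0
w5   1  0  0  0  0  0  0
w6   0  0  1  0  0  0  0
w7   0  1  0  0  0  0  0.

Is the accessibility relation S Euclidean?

Euclidean: no — w1 S w6 and w1 S w6, but not w6 S w6.

No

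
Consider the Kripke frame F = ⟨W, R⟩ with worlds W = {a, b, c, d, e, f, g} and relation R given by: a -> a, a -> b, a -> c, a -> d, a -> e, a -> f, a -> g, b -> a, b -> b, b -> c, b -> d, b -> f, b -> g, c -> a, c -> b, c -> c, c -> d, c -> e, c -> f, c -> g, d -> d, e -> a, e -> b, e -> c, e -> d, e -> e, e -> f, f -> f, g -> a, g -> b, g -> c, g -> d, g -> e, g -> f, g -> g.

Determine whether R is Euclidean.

No

Euclidean: no — a R b and a R e, but not b R e.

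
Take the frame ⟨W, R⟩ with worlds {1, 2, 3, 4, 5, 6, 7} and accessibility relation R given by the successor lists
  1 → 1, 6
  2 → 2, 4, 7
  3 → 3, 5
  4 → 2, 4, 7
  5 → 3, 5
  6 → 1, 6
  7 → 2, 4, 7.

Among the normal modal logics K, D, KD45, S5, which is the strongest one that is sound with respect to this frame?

Serial (axiom D): yes — every world has a successor (e.g. 1 R 1).
Euclidean (axiom 5): yes — any two successors of a common world are R-related.
Transitive (axiom 4): yes — every two-step R-path is closed by a direct edge.
Reflexive (axiom T): yes — every world is R-related to itself.
So F validates K, D, KD45, S5. The strongest is S5.

S5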